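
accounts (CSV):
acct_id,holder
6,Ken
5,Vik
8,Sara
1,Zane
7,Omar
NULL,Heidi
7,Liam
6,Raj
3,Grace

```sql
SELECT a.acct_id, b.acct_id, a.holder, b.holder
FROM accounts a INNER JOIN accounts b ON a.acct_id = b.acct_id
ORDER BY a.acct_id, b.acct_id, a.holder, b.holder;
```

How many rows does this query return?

12

INNER JOIN keeps only pairs where the ON condition holds.
Matching on a.acct_id = b.acct_id. A NULL in a compared column never satisfies the condition.
- a[0] acct_id=6 → 2 match(es) in b → 2 row(s).
- a[1] acct_id=5 → 1 match(es) in b → 1 row(s).
- a[2] acct_id=8 → 1 match(es) in b → 1 row(s).
- a[3] acct_id=1 → 1 match(es) in b → 1 row(s).
- a[4] acct_id=7 → 2 match(es) in b → 2 row(s).
- a[5] acct_id=NULL → no match; dropped.
- a[6] acct_id=7 → 2 match(es) in b → 2 row(s).
- a[7] acct_id=6 → 2 match(es) in b → 2 row(s).
- a[8] acct_id=3 → 1 match(es) in b → 1 row(s).
Total: 12 rows.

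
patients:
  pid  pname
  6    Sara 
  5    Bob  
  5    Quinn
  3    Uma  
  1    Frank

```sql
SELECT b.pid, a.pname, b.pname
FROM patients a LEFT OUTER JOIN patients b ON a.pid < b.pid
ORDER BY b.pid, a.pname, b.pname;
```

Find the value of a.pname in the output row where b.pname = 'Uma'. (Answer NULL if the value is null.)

LEFT JOIN keeps every row from `patients a`; unmatched rows get NULL for `patients b`'s columns.
Matching on a.pid < b.pid.
- a[0] pid=6 → no match; kept with NULLs on the b side.
- a[1] pid=5 → 1 match(es) in b → 1 row(s).
- a[2] pid=5 → 1 match(es) in b → 1 row(s).
- a[3] pid=3 → 3 match(es) in b → 3 row(s).
- a[4] pid=1 → 4 match(es) in b → 4 row(s).

Frank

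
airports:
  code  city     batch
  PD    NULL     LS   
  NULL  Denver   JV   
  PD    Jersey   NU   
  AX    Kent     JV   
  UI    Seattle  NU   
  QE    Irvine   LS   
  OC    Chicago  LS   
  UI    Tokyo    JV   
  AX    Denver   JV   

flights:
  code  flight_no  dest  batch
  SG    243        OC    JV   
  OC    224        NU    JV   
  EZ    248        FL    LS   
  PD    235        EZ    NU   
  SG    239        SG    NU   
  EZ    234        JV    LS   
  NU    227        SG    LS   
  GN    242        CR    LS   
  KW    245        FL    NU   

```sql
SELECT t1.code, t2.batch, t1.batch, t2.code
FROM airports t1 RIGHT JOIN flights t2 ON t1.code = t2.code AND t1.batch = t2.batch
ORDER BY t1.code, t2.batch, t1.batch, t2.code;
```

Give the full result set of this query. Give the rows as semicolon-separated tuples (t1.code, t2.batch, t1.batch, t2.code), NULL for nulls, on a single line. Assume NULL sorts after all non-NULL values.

(PD, NU, NU, PD); (NULL, JV, NULL, OC); (NULL, JV, NULL, SG); (NULL, LS, NULL, EZ); (NULL, LS, NULL, EZ); (NULL, LS, NULL, GN); (NULL, LS, NULL, NU); (NULL, NU, NULL, KW); (NULL, NU, NULL, SG)

RIGHT JOIN keeps every row from `flights`; unmatched rows get NULL for `airports`'s columns.
Matching on t1.code = t2.code AND t1.batch = t2.batch. A NULL in a compared column never satisfies the condition.
Matched pairs: 1; unmatched t2 rows kept: 8.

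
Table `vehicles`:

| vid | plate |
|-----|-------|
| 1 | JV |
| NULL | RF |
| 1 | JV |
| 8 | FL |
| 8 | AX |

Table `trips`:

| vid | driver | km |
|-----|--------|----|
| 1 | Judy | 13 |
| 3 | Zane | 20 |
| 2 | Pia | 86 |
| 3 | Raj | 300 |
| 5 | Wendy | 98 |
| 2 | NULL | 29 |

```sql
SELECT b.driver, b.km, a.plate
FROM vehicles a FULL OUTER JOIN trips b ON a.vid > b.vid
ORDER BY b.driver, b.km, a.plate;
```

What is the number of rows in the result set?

15

FULL OUTER JOIN keeps every row from both sides; unmatched rows get NULL for the other side's columns.
Matching on a.vid > b.vid. A NULL in a compared column never satisfies the condition.
- a[0] vid=1 → no match; kept with NULLs on the b side.
- a[1] vid=NULL → no match; kept with NULLs on the b side.
- a[2] vid=1 → no match; kept with NULLs on the b side.
- a[3] vid=8 → 6 match(es) in b → 6 row(s).
- a[4] vid=8 → 6 match(es) in b → 6 row(s).
Total: 12 matched + 3 padded = 15 rows.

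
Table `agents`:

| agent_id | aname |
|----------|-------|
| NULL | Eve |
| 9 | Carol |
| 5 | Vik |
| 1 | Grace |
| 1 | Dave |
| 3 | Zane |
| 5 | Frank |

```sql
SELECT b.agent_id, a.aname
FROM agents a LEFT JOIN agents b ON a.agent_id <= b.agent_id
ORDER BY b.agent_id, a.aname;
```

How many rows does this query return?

24

LEFT JOIN keeps every row from `agents a`; unmatched rows get NULL for `agents b`'s columns.
Matching on a.agent_id <= b.agent_id. A NULL in a compared column never satisfies the condition.
Matched pairs: 23; unmatched a rows kept: 1.
Total: 23 matched + 1 padded = 24 rows.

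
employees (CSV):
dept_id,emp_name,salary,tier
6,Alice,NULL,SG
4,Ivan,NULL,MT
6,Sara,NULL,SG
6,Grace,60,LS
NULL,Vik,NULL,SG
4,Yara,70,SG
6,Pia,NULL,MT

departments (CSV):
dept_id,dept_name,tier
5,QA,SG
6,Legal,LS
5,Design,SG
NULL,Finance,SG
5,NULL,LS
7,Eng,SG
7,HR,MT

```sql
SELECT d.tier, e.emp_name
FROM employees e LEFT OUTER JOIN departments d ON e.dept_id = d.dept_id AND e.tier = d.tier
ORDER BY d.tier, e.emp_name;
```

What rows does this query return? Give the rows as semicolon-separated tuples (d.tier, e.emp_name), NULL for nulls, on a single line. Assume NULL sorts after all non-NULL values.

LEFT JOIN keeps every row from `employees`; unmatched rows get NULL for `departments`'s columns.
Matching on e.dept_id = d.dept_id AND e.tier = d.tier. A NULL in a compared column never satisfies the condition.
Matched pairs: 1; unmatched e rows kept: 6.

(LS, Grace); (NULL, Alice); (NULL, Ivan); (NULL, Pia); (NULL, Sara); (NULL, Vik); (NULL, Yara)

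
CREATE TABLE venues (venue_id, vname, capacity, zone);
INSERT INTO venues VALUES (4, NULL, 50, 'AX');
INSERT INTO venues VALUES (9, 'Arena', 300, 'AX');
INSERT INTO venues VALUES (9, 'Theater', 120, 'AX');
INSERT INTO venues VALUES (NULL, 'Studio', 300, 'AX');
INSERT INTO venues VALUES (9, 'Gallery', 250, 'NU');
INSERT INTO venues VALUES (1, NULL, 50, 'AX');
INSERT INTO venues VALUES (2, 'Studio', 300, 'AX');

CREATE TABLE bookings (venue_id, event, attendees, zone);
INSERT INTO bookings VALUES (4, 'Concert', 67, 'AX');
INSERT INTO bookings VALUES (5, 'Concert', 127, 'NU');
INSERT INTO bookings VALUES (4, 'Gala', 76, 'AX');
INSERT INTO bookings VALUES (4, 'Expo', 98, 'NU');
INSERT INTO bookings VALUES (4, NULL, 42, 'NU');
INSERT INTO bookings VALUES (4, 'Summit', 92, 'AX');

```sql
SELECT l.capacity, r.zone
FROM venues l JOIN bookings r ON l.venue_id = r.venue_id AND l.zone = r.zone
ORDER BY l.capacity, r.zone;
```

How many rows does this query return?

INNER JOIN keeps only pairs where the ON condition holds.
Matching on l.venue_id = r.venue_id AND l.zone = r.zone. A NULL in a compared column never satisfies the condition.
- l (venue_id=4, zone=AX) pairs with 3 row(s) of r.
- l (venue_id=9, zone=AX) has no partner → excluded.
- l (venue_id=9, zone=AX) has no partner → excluded.
- l (venue_id=NULL, zone=AX) has no partner → excluded.
- l (venue_id=9, zone=NU) has no partner → excluded.
- l (venue_id=1, zone=AX) has no partner → excluded.
- l (venue_id=2, zone=AX) has no partner → excluded.
Total: 3 rows.

3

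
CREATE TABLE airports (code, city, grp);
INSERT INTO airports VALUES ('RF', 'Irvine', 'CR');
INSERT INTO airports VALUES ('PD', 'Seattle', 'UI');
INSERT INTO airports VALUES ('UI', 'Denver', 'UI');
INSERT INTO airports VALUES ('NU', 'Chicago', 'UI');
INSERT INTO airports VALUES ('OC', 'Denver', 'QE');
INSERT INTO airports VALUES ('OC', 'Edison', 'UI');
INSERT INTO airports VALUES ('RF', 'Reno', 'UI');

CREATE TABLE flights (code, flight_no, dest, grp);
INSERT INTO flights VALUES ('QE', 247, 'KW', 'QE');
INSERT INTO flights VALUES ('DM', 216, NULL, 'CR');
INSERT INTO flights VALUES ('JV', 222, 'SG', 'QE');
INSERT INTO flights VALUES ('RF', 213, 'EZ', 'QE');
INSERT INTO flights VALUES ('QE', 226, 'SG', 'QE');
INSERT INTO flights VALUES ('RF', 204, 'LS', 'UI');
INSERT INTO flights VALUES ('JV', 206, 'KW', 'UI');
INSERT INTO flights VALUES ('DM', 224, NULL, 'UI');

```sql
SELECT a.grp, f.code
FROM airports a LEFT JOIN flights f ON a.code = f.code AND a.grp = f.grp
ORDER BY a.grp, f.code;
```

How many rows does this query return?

7

LEFT JOIN keeps every row from `airports`; unmatched rows get NULL for `flights`'s columns.
Matching on a.code = f.code AND a.grp = f.grp.
Matched pairs: 1; unmatched a rows kept: 6.
Total: 1 matched + 6 padded = 7 rows.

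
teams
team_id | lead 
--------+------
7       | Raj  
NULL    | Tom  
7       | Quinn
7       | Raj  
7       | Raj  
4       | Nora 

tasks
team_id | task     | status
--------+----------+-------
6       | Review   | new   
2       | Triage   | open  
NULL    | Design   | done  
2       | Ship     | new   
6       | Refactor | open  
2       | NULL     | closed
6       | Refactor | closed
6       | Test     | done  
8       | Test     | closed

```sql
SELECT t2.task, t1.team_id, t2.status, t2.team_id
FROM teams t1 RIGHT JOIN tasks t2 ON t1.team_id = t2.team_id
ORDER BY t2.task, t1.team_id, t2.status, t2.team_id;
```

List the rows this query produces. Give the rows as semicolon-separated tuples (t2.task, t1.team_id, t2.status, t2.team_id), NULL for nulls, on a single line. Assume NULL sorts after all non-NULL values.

(Design, NULL, done, NULL); (Refactor, NULL, closed, 6); (Refactor, NULL, open, 6); (Review, NULL, new, 6); (Ship, NULL, new, 2); (Test, NULL, closed, 8); (Test, NULL, done, 6); (Triage, NULL, open, 2); (NULL, NULL, closed, 2)

RIGHT JOIN keeps every row from `tasks`; unmatched rows get NULL for `teams`'s columns.
Matching on t1.team_id = t2.team_id. A NULL in a compared column never satisfies the condition.
- t1 row (team_id=7): no match.
- t1 row (team_id=NULL): no match.
- t1 row (team_id=7): no match.
- t1 row (team_id=7): no match.
- t1 row (team_id=7): no match.
- t1 row (team_id=4): no match.
- plus 9 unmatched t2 row(s), each kept with NULL t1 columns.
After projecting and ordering:
t2.task | t1.team_id | t2.status | t2.team_id
Design | NULL | done | NULL
Refactor | NULL | closed | 6
Refactor | NULL | open | 6
Review | NULL | new | 6
Ship | NULL | new | 2
Test | NULL | closed | 8
Test | NULL | done | 6
Triage | NULL | open | 2
NULL | NULL | closed | 2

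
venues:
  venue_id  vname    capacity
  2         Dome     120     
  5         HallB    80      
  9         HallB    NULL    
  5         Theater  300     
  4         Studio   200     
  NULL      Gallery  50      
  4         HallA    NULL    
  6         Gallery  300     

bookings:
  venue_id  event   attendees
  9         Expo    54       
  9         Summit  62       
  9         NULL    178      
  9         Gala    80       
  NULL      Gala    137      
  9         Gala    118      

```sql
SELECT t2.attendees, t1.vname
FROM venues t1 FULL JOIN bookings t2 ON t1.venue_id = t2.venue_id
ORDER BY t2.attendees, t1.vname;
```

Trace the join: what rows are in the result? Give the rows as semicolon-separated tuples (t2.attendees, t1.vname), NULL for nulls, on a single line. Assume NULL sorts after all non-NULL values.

FULL OUTER JOIN keeps every row from both sides; unmatched rows get NULL for the other side's columns.
Matching on t1.venue_id = t2.venue_id. A NULL in a compared column never satisfies the condition.
Matched pairs: 5; unmatched t1 rows kept: 7; unmatched t2 rows kept: 1.

(54, HallB); (62, HallB); (80, HallB); (118, HallB); (137, NULL); (178, HallB); (NULL, Dome); (NULL, Gallery); (NULL, Gallery); (NULL, HallA); (NULL, HallB); (NULL, Studio); (NULL, Theater)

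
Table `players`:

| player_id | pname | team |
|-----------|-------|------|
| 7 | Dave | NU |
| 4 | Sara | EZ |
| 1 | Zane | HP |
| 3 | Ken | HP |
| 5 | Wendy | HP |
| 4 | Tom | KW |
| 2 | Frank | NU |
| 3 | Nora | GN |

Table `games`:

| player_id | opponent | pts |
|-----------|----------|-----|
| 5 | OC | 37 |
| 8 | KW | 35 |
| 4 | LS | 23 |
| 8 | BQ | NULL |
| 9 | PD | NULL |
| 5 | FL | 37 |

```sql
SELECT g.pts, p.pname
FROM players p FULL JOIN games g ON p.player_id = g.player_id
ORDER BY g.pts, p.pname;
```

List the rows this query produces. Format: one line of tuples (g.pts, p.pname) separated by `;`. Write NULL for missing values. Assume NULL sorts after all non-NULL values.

(23, Sara); (23, Tom); (35, NULL); (37, Wendy); (37, Wendy); (NULL, Dave); (NULL, Frank); (NULL, Ken); (NULL, Nora); (NULL, Zane); (NULL, NULL); (NULL, NULL)

FULL OUTER JOIN keeps every row from both sides; unmatched rows get NULL for the other side's columns.
Matching on p.player_id = g.player_id.
- p (player_id=7) has no partner → padded with NULL.
- p (player_id=4) pairs with 1 row(s) of g.
- p (player_id=1) has no partner → padded with NULL.
- p (player_id=3) has no partner → padded with NULL.
- p (player_id=5) pairs with 2 row(s) of g.
- p (player_id=4) pairs with 1 row(s) of g.
- p (player_id=2) has no partner → padded with NULL.
- p (player_id=3) has no partner → padded with NULL.
- 3 g row(s) had no p match → kept, p columns NULL.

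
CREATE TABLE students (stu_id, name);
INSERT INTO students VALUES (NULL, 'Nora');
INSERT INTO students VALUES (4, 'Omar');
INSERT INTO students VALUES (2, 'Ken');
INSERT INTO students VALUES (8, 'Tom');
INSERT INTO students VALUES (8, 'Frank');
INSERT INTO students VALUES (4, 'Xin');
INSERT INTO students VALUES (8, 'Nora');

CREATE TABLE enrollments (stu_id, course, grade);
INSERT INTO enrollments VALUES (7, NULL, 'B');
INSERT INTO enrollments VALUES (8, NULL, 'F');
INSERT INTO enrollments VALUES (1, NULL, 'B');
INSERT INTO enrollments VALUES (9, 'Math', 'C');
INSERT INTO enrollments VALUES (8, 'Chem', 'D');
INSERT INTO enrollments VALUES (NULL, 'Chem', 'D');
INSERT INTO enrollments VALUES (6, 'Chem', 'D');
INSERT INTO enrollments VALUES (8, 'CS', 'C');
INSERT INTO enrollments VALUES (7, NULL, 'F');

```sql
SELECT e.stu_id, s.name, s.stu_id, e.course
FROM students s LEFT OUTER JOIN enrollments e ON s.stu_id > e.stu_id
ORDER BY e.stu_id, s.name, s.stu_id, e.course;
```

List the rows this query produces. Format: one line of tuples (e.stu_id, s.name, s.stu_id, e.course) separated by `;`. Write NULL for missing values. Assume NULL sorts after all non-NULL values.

(1, Frank, 8, NULL); (1, Ken, 2, NULL); (1, Nora, 8, NULL); (1, Omar, 4, NULL); (1, Tom, 8, NULL); (1, Xin, 4, NULL); (6, Frank, 8, Chem); (6, Nora, 8, Chem); (6, Tom, 8, Chem); (7, Frank, 8, NULL); (7, Frank, 8, NULL); (7, Nora, 8, NULL); (7, Nora, 8, NULL); (7, Tom, 8, NULL); (7, Tom, 8, NULL); (NULL, Nora, NULL, NULL)

LEFT JOIN keeps every row from `students`; unmatched rows get NULL for `enrollments`'s columns.
Matching on s.stu_id > e.stu_id. A NULL in a compared column never satisfies the condition.
- s (stu_id=NULL) has no partner → padded with NULL.
- s (stu_id=4) pairs with 1 row(s) of e.
- s (stu_id=2) pairs with 1 row(s) of e.
- s (stu_id=8) pairs with 4 row(s) of e.
- s (stu_id=8) pairs with 4 row(s) of e.
- s (stu_id=4) pairs with 1 row(s) of e.
- s (stu_id=8) pairs with 4 row(s) of e.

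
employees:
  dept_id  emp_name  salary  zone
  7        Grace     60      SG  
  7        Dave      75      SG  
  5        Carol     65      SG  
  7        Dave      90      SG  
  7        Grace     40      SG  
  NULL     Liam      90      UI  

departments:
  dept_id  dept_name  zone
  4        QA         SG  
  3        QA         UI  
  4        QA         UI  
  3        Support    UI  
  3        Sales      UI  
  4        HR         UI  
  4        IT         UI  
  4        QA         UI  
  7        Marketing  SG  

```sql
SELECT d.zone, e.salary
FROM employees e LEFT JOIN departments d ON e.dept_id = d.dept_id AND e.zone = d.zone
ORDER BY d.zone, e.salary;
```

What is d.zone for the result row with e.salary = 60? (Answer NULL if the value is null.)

SG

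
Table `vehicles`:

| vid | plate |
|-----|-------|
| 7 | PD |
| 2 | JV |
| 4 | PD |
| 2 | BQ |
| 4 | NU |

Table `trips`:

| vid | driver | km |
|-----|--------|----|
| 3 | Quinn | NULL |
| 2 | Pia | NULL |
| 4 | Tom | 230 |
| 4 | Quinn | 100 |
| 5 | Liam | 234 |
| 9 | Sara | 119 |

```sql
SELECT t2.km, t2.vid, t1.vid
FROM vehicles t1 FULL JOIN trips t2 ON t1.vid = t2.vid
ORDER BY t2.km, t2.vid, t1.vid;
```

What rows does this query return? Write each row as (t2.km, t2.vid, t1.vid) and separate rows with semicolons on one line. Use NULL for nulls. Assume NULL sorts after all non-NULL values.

FULL OUTER JOIN keeps every row from both sides; unmatched rows get NULL for the other side's columns.
Matching on t1.vid = t2.vid.
- vid=7: no t2 row matches, row kept with t2 columns NULL.
- vid=2: 1 matching t2 row(s), so 1 row(s) emitted.
- vid=4: 2 matching t2 row(s), so 2 row(s) emitted.
- vid=2: 1 matching t2 row(s), so 1 row(s) emitted.
- vid=4: 2 matching t2 row(s), so 2 row(s) emitted.
- 3 row(s) from t2 found no t1 partner → padded with NULL.
After projecting and ordering:
t2.km | t2.vid | t1.vid
100 | 4 | 4
100 | 4 | 4
119 | 9 | NULL
230 | 4 | 4
230 | 4 | 4
234 | 5 | NULL
NULL | 2 | 2
NULL | 2 | 2
NULL | 3 | NULL
NULL | NULL | 7

(100, 4, 4); (100, 4, 4); (119, 9, NULL); (230, 4, 4); (230, 4, 4); (234, 5, NULL); (NULL, 2, 2); (NULL, 2, 2); (NULL, 3, NULL); (NULL, NULL, 7)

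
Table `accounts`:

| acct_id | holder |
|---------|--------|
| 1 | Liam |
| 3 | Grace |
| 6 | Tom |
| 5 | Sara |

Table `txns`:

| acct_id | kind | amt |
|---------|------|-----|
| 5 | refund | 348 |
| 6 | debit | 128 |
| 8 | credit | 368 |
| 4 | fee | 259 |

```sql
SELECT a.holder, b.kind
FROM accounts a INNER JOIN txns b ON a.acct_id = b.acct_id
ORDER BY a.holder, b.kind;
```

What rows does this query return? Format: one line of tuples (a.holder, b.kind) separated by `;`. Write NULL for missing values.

(Sara, refund); (Tom, debit)

INNER JOIN keeps only pairs where the ON condition holds.
Matching on a.acct_id = b.acct_id.
- a[0] acct_id=1 → no match; dropped.
- a[1] acct_id=3 → no match; dropped.
- a[2] acct_id=6 → 1 match(es) in b → 1 row(s).
- a[3] acct_id=5 → 1 match(es) in b → 1 row(s).
After projecting and ordering:
a.holder | b.kind
Sara | refund
Tom | debit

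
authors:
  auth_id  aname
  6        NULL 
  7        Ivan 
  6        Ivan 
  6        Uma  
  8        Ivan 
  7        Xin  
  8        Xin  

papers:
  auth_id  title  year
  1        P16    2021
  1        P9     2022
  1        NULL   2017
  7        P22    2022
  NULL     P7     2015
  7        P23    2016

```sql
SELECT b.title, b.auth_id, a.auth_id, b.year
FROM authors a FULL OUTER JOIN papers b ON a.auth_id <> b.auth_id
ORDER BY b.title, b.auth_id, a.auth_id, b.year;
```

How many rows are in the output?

32

FULL OUTER JOIN keeps every row from both sides; unmatched rows get NULL for the other side's columns.
Matching on a.auth_id <> b.auth_id. A NULL in a compared column never satisfies the condition.
- a row (auth_id=6): matches 5 b row(s) → 5 output row(s).
- a row (auth_id=7): matches 3 b row(s) → 3 output row(s).
- a row (auth_id=6): matches 5 b row(s) → 5 output row(s).
- a row (auth_id=6): matches 5 b row(s) → 5 output row(s).
- a row (auth_id=8): matches 5 b row(s) → 5 output row(s).
- a row (auth_id=7): matches 3 b row(s) → 3 output row(s).
- a row (auth_id=8): matches 5 b row(s) → 5 output row(s).
- 1 b row(s) had no a match → kept, a columns NULL.
Total: 31 matched + 1 padded = 32 rows.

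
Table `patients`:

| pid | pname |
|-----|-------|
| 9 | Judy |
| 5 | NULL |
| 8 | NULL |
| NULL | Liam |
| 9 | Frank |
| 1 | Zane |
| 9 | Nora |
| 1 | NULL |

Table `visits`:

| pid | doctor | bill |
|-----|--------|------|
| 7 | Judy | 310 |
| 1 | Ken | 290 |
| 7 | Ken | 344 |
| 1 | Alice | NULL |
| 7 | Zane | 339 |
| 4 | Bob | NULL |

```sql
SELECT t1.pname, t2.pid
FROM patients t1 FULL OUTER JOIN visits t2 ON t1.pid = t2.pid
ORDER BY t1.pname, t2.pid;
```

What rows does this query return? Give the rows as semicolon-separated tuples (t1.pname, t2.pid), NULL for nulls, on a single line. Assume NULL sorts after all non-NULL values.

FULL OUTER JOIN keeps every row from both sides; unmatched rows get NULL for the other side's columns.
Matching on t1.pid = t2.pid. A NULL in a compared column never satisfies the condition.
- t1 (pid=9) has no partner → padded with NULL.
- t1 (pid=5) has no partner → padded with NULL.
- t1 (pid=8) has no partner → padded with NULL.
- t1 (pid=NULL) has no partner → padded with NULL.
- t1 (pid=9) has no partner → padded with NULL.
- t1 (pid=1) pairs with 2 row(s) of t2.
- t1 (pid=9) has no partner → padded with NULL.
- t1 (pid=1) pairs with 2 row(s) of t2.
- 4 t2 row(s) had no t1 match → kept, t1 columns NULL.

(Frank, NULL); (Judy, NULL); (Liam, NULL); (Nora, NULL); (Zane, 1); (Zane, 1); (NULL, 1); (NULL, 1); (NULL, 4); (NULL, 7); (NULL, 7); (NULL, 7); (NULL, NULL); (NULL, NULL)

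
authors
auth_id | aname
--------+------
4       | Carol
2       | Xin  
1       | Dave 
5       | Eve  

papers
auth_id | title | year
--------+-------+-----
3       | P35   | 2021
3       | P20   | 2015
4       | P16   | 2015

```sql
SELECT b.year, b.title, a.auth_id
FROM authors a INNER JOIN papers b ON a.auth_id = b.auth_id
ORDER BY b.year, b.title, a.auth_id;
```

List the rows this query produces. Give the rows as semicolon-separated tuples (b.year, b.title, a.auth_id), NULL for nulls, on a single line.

INNER JOIN keeps only pairs where the ON condition holds.
Matching on a.auth_id = b.auth_id.
- auth_id=4: 1 matching b row(s), so 1 row(s) emitted.
- auth_id=2: no matching b row, dropped.
- auth_id=1: no matching b row, dropped.
- auth_id=5: no matching b row, dropped.
After projecting and ordering:
b.year | b.title | a.auth_id
2015 | P16 | 4

(2015, P16, 4)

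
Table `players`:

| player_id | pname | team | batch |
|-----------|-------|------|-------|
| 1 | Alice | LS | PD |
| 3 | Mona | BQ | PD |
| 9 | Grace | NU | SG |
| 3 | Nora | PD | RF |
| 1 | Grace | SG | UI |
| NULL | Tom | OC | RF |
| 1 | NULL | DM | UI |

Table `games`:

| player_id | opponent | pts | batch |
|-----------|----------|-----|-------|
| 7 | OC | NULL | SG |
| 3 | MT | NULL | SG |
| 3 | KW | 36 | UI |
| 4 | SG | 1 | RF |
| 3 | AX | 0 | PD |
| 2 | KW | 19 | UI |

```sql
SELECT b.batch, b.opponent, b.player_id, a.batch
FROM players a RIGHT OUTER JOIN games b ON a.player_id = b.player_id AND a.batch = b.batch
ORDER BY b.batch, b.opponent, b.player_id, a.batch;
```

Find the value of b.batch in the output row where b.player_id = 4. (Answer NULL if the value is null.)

RIGHT JOIN keeps every row from `games`; unmatched rows get NULL for `players`'s columns.
Matching on a.player_id = b.player_id AND a.batch = b.batch. A NULL in a compared column never satisfies the condition.
Matched pairs: 1; unmatched b rows kept: 5.

RF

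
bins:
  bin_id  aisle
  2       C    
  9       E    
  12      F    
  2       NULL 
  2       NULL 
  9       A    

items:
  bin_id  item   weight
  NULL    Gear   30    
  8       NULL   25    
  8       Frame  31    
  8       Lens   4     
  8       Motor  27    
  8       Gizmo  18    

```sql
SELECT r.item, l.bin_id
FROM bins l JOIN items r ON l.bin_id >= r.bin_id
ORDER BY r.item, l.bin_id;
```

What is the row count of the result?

15

INNER JOIN keeps only pairs where the ON condition holds.
Matching on l.bin_id >= r.bin_id. A NULL in a compared column never satisfies the condition.
- bin_id=2: no matching r row, dropped.
- bin_id=9: 5 matching r row(s), so 5 row(s) emitted.
- bin_id=12: 5 matching r row(s), so 5 row(s) emitted.
- bin_id=2: no matching r row, dropped.
- bin_id=2: no matching r row, dropped.
- bin_id=9: 5 matching r row(s), so 5 row(s) emitted.
Total: 15 rows.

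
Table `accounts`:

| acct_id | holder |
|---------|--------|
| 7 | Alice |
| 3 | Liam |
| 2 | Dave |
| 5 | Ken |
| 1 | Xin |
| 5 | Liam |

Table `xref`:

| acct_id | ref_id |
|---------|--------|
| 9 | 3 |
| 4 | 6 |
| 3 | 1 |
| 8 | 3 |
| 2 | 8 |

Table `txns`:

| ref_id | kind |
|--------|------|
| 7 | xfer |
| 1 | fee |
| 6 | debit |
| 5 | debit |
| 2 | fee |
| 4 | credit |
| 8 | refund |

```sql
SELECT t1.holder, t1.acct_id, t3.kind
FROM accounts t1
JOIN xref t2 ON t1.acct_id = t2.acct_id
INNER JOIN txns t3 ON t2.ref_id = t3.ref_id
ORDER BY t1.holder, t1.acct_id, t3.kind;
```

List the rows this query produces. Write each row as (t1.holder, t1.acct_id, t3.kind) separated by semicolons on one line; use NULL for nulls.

(Dave, 2, refund); (Liam, 3, fee)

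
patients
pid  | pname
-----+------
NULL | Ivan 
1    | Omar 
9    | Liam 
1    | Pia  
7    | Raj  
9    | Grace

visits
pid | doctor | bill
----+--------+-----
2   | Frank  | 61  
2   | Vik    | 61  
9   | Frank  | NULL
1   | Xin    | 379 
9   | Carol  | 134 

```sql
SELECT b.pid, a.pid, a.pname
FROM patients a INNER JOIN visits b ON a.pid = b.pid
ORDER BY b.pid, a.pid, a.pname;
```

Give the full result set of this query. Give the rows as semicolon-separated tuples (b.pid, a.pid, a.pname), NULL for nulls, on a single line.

INNER JOIN keeps only pairs where the ON condition holds.
Matching on a.pid = b.pid. A NULL in a compared column never satisfies the condition.
- a[0] pid=NULL → no match; dropped.
- a[1] pid=1 → 1 match(es) in b → 1 row(s).
- a[2] pid=9 → 2 match(es) in b → 2 row(s).
- a[3] pid=1 → 1 match(es) in b → 1 row(s).
- a[4] pid=7 → no match; dropped.
- a[5] pid=9 → 2 match(es) in b → 2 row(s).
After projecting and ordering:
b.pid | a.pid | a.pname
1 | 1 | Omar
1 | 1 | Pia
9 | 9 | Grace
9 | 9 | Grace
9 | 9 | Liam
9 | 9 | Liam

(1, 1, Omar); (1, 1, Pia); (9, 9, Grace); (9, 9, Grace); (9, 9, Liam); (9, 9, Liam)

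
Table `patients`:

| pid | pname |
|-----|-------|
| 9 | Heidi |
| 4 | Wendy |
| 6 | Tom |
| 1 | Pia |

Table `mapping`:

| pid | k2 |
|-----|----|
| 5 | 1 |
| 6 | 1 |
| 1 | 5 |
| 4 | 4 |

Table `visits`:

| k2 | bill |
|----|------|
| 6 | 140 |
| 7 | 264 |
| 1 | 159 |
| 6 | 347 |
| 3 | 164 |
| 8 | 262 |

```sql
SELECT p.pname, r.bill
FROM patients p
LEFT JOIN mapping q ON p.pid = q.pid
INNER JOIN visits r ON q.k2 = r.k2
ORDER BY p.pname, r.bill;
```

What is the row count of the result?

1

Joins associate left-to-right: patients LEFT JOIN mapping on pid gives 4 intermediate row(s).
Then INNER JOIN `visits r` on k2: keep only rows whose q.k2 appears in r.
Result: 1 row(s).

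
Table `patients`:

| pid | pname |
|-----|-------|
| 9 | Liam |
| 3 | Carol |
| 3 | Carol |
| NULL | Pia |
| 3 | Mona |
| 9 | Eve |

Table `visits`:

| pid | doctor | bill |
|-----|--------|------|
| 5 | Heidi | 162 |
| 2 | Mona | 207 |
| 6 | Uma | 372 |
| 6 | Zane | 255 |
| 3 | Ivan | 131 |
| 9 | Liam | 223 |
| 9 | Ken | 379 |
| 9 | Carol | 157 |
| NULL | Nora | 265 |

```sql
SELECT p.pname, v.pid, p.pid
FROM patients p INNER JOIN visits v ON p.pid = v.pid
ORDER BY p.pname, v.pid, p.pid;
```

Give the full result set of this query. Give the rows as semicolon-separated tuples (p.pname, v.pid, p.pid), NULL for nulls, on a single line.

INNER JOIN keeps only pairs where the ON condition holds.
Matching on p.pid = v.pid. A NULL in a compared column never satisfies the condition.
- p (pid=9) pairs with 3 row(s) of v.
- p (pid=3) pairs with 1 row(s) of v.
- p (pid=3) pairs with 1 row(s) of v.
- p (pid=NULL) has no partner → excluded.
- p (pid=3) pairs with 1 row(s) of v.
- p (pid=9) pairs with 3 row(s) of v.
After projecting and ordering:
p.pname | v.pid | p.pid
Carol | 3 | 3
Carol | 3 | 3
Eve | 9 | 9
Eve | 9 | 9
Eve | 9 | 9
Liam | 9 | 9
Liam | 9 | 9
Liam | 9 | 9
Mona | 3 | 3

(Carol, 3, 3); (Carol, 3, 3); (Eve, 9, 9); (Eve, 9, 9); (Eve, 9, 9); (Liam, 9, 9); (Liam, 9, 9); (Liam, 9, 9); (Mona, 3, 3)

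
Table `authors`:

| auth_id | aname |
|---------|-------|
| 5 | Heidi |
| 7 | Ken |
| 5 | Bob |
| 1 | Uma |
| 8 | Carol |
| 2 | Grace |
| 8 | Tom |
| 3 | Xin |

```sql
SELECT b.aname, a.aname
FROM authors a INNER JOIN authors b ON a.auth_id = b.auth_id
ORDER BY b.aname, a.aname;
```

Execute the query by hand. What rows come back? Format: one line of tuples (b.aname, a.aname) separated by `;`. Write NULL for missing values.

(Bob, Bob); (Bob, Heidi); (Carol, Carol); (Carol, Tom); (Grace, Grace); (Heidi, Bob); (Heidi, Heidi); (Ken, Ken); (Tom, Carol); (Tom, Tom); (Uma, Uma); (Xin, Xin)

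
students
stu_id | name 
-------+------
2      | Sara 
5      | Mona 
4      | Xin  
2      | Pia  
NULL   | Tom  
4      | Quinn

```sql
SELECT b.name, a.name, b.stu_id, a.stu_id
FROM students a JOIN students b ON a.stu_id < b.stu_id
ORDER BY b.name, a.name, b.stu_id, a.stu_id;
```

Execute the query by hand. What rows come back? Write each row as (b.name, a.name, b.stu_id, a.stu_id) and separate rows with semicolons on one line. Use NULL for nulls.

INNER JOIN keeps only pairs where the ON condition holds.
Matching on a.stu_id < b.stu_id. A NULL in a compared column never satisfies the condition.
Matched pairs: 8.

(Mona, Pia, 5, 2); (Mona, Quinn, 5, 4); (Mona, Sara, 5, 2); (Mona, Xin, 5, 4); (Quinn, Pia, 4, 2); (Quinn, Sara, 4, 2); (Xin, Pia, 4, 2); (Xin, Sara, 4, 2)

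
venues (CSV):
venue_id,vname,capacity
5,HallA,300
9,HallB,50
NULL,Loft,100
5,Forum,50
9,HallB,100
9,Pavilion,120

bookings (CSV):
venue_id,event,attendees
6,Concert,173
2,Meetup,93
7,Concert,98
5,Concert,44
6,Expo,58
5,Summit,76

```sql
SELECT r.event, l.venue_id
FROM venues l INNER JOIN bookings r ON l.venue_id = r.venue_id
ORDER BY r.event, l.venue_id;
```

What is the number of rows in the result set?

INNER JOIN keeps only pairs where the ON condition holds.
Matching on l.venue_id = r.venue_id. A NULL in a compared column never satisfies the condition.
- l row (venue_id=5): matches 2 r row(s) → 2 output row(s).
- l row (venue_id=9): no match → dropped.
- l row (venue_id=NULL): no match → dropped.
- l row (venue_id=5): matches 2 r row(s) → 2 output row(s).
- l row (venue_id=9): no match → dropped.
- l row (venue_id=9): no match → dropped.
Total: 4 rows.

4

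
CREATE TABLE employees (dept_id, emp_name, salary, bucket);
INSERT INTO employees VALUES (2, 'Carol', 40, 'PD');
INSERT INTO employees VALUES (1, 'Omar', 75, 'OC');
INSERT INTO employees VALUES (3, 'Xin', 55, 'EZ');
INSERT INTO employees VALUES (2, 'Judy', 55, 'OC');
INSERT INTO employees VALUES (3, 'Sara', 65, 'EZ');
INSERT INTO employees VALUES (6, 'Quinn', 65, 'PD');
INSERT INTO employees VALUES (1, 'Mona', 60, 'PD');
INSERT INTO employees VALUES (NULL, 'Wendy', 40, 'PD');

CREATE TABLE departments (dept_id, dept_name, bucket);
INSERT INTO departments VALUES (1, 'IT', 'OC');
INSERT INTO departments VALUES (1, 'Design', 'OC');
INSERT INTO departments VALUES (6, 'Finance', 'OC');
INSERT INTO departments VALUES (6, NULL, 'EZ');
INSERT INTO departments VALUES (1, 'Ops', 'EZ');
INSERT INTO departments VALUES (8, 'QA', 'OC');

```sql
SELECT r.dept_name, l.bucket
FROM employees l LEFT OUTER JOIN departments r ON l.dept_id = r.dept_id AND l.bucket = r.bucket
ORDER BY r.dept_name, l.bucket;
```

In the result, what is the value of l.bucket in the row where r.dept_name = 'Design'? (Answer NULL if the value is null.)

LEFT JOIN keeps every row from `employees`; unmatched rows get NULL for `departments`'s columns.
Matching on l.dept_id = r.dept_id AND l.bucket = r.bucket. A NULL in a compared column never satisfies the condition.
- l (dept_id=2, bucket=PD) has no partner → padded with NULL.
- l (dept_id=1, bucket=OC) pairs with 2 row(s) of r.
- l (dept_id=3, bucket=EZ) has no partner → padded with NULL.
- l (dept_id=2, bucket=OC) has no partner → padded with NULL.
- l (dept_id=3, bucket=EZ) has no partner → padded with NULL.
- l (dept_id=6, bucket=PD) has no partner → padded with NULL.
- l (dept_id=1, bucket=PD) has no partner → padded with NULL.
- l (dept_id=NULL, bucket=PD) has no partner → padded with NULL.

OC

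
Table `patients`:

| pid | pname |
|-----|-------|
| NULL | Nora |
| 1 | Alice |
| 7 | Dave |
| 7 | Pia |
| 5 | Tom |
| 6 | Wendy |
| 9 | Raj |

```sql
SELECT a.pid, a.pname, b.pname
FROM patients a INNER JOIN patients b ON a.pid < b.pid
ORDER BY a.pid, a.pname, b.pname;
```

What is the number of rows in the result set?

14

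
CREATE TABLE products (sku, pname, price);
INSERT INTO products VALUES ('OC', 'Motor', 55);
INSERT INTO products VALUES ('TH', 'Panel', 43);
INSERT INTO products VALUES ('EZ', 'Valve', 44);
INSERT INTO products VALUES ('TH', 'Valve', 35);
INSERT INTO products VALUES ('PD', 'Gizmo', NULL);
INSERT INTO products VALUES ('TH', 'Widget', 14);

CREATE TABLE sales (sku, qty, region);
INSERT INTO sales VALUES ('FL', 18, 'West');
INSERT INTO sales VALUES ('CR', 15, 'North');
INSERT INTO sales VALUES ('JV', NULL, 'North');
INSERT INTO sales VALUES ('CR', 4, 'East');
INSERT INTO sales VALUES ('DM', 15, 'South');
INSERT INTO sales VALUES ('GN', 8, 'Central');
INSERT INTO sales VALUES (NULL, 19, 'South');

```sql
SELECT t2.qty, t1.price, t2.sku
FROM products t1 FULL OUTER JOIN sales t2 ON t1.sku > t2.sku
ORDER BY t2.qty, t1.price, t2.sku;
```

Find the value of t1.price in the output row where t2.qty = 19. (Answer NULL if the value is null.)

FULL OUTER JOIN keeps every row from both sides; unmatched rows get NULL for the other side's columns.
Matching on t1.sku > t2.sku. A NULL in a compared column never satisfies the condition.
- t1 row (sku=OC): matches 6 t2 row(s) → 6 output row(s).
- t1 row (sku=TH): matches 6 t2 row(s) → 6 output row(s).
- t1 row (sku=EZ): matches 3 t2 row(s) → 3 output row(s).
- t1 row (sku=TH): matches 6 t2 row(s) → 6 output row(s).
- t1 row (sku=PD): matches 6 t2 row(s) → 6 output row(s).
- t1 row (sku=TH): matches 6 t2 row(s) → 6 output row(s).
- plus 1 unmatched t2 row(s), each kept with NULL t1 columns.

NULL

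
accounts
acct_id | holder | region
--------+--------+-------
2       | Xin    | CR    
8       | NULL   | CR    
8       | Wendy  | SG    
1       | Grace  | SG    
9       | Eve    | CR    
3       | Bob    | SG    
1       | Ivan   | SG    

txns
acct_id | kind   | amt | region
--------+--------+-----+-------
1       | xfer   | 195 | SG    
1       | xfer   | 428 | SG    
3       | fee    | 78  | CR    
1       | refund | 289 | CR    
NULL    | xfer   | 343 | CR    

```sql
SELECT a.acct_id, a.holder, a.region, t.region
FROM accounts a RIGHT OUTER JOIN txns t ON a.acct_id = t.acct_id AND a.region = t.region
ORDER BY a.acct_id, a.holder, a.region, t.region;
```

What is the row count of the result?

7

RIGHT JOIN keeps every row from `txns`; unmatched rows get NULL for `accounts`'s columns.
Matching on a.acct_id = t.acct_id AND a.region = t.region. A NULL in a compared column never satisfies the condition.
Matched pairs: 4; unmatched t rows kept: 3.
Total: 4 matched + 3 padded = 7 rows.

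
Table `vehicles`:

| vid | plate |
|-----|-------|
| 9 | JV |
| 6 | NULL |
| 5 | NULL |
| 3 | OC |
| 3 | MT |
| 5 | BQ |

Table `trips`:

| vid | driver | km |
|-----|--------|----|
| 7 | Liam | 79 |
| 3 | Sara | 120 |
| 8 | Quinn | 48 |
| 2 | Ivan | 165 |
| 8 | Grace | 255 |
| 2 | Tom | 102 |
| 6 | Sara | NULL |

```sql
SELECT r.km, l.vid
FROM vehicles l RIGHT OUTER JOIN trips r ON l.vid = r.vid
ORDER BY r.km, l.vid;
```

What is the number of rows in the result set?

RIGHT JOIN keeps every row from `trips`; unmatched rows get NULL for `vehicles`'s columns.
Matching on l.vid = r.vid.
- l row (vid=9): no match.
- l row (vid=6): matches 1 r row(s) → 1 output row(s).
- l row (vid=5): no match.
- l row (vid=3): matches 1 r row(s) → 1 output row(s).
- l row (vid=3): matches 1 r row(s) → 1 output row(s).
- l row (vid=5): no match.
- 5 r row(s) had no l match → kept, l columns NULL.
Total: 3 matched + 5 padded = 8 rows.

8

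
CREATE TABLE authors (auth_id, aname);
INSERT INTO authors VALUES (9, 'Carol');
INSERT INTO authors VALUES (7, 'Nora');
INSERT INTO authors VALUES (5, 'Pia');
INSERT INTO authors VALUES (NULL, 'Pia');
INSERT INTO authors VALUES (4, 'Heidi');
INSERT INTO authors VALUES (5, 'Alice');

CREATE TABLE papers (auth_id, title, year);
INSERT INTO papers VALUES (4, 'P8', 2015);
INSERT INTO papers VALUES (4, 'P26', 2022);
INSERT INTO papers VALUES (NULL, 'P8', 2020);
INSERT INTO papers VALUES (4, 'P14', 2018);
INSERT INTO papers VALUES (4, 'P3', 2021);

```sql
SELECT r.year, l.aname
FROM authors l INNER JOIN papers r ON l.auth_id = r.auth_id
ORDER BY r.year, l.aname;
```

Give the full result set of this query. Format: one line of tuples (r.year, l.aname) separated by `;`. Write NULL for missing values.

(2015, Heidi); (2018, Heidi); (2021, Heidi); (2022, Heidi)

INNER JOIN keeps only pairs where the ON condition holds.
Matching on l.auth_id = r.auth_id. A NULL in a compared column never satisfies the condition.
- l row (auth_id=9): no match → dropped.
- l row (auth_id=7): no match → dropped.
- l row (auth_id=5): no match → dropped.
- l row (auth_id=NULL): no match → dropped.
- l row (auth_id=4): matches 4 r row(s) → 4 output row(s).
- l row (auth_id=5): no match → dropped.
After projecting and ordering:
r.year | l.aname
2015 | Heidi
2018 | Heidi
2021 | Heidi
2022 | Heidi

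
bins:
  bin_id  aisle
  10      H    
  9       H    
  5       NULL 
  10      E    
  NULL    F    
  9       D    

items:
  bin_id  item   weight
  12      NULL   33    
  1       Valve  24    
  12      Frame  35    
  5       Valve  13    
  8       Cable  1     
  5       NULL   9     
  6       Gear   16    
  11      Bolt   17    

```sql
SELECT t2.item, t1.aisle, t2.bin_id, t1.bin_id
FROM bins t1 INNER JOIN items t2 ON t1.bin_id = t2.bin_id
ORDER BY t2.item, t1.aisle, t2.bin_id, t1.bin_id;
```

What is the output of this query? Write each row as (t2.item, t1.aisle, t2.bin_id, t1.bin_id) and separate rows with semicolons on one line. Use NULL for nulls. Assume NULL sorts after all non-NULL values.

INNER JOIN keeps only pairs where the ON condition holds.
Matching on t1.bin_id = t2.bin_id. A NULL in a compared column never satisfies the condition.
- t1 row (bin_id=10): no match → dropped.
- t1 row (bin_id=9): no match → dropped.
- t1 row (bin_id=5): matches 2 t2 row(s) → 2 output row(s).
- t1 row (bin_id=10): no match → dropped.
- t1 row (bin_id=NULL): no match → dropped.
- t1 row (bin_id=9): no match → dropped.
After projecting and ordering:
t2.item | t1.aisle | t2.bin_id | t1.bin_id
Valve | NULL | 5 | 5
NULL | NULL | 5 | 5

(Valve, NULL, 5, 5); (NULL, NULL, 5, 5)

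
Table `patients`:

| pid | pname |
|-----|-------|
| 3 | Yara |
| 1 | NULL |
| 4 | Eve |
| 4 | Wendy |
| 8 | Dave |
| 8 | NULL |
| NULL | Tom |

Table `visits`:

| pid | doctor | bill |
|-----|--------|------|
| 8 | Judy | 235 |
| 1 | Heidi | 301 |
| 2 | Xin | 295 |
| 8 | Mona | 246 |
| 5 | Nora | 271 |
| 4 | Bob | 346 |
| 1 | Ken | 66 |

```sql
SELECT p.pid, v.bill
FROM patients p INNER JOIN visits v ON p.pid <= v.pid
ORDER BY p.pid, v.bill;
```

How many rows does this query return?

INNER JOIN keeps only pairs where the ON condition holds.
Matching on p.pid <= v.pid. A NULL in a compared column never satisfies the condition.
- p[0] pid=3 → 4 match(es) in v → 4 row(s).
- p[1] pid=1 → 7 match(es) in v → 7 row(s).
- p[2] pid=4 → 4 match(es) in v → 4 row(s).
- p[3] pid=4 → 4 match(es) in v → 4 row(s).
- p[4] pid=8 → 2 match(es) in v → 2 row(s).
- p[5] pid=8 → 2 match(es) in v → 2 row(s).
- p[6] pid=NULL → no match; dropped.
Total: 23 rows.

23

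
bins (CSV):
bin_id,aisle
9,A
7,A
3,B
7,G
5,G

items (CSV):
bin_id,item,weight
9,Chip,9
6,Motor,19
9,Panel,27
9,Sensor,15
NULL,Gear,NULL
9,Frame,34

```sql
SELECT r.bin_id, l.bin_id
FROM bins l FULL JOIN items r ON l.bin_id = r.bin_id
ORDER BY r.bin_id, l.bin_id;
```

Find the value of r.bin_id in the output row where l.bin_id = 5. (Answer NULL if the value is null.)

FULL OUTER JOIN keeps every row from both sides; unmatched rows get NULL for the other side's columns.
Matching on l.bin_id = r.bin_id. A NULL in a compared column never satisfies the condition.
- l[0] bin_id=9 → 4 match(es) in r → 4 row(s).
- l[1] bin_id=7 → no match; kept with NULLs on the r side.
- l[2] bin_id=3 → no match; kept with NULLs on the r side.
- l[3] bin_id=7 → no match; kept with NULLs on the r side.
- l[4] bin_id=5 → no match; kept with NULLs on the r side.
- 2 row(s) from r found no l partner → padded with NULL.

NULL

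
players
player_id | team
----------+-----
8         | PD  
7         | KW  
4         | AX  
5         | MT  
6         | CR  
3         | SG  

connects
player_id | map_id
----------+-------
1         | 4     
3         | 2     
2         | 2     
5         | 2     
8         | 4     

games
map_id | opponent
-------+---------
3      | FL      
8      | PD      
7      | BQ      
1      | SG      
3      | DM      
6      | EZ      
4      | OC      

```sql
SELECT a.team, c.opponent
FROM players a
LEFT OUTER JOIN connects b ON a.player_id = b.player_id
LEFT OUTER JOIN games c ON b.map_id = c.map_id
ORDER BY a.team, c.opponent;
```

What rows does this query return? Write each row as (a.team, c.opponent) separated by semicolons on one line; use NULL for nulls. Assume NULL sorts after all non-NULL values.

Evaluate left to right. First `players a LEFT JOIN connects b` on player_id: 6 row(s).
Then LEFT JOIN `games c` on map_id: each of those 6 rows is kept; rows whose b.map_id has no match in c get NULL for c's columns.

(AX, NULL); (CR, NULL); (KW, NULL); (MT, NULL); (PD, OC); (SG, NULL)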